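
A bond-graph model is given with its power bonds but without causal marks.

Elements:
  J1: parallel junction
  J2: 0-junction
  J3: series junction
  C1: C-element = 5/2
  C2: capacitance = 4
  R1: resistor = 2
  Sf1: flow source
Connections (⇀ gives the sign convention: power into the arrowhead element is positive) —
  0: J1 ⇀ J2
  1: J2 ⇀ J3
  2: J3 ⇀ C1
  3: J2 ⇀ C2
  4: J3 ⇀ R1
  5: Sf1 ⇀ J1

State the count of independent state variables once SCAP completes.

2  (C1, C2 all integral)

b5 stroke at Sf1  (Sf1: flow source, stroke at near end)
b0 stroke at J1  (J1: last free bond brings effort in)
b2 stroke at J3  (prefer integral on C1)
b3 stroke at J2  (C2 integral (e out))
b1 stroke at J3  (0-jn J2 has e-setter on 3)
b4 stroke at R1  (J3 needs exactly one f-in)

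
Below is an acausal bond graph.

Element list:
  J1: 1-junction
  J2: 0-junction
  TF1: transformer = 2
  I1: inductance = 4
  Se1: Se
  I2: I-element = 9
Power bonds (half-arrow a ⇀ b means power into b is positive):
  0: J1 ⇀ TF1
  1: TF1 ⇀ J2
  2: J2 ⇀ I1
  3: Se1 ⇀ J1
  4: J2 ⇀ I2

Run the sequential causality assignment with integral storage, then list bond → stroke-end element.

bond 0 |TF1
bond 1 |J2
bond 2 |I1
bond 3 |J1
bond 4 |I2

b3 |J1  (Se1 fixes effort; stroke away)
b0 |TF1  (J1: last free bond brings flow in)
b1 |J2  (TF1 one-in-one-out from 0)
b2 |I1  (J2: bond 1 brought effort, rest push out)
b4 |I2  (J2: bond 1 brought effort, rest push out)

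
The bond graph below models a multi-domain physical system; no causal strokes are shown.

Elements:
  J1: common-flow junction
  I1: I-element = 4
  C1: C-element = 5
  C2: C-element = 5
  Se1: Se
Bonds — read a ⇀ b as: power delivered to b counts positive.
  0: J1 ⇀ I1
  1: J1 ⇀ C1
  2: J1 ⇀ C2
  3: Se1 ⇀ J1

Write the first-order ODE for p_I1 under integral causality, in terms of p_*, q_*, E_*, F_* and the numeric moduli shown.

#3 stroke at J1  (Se1 fixes effort; stroke away)
#0 stroke at I1  (prefer integral on I1)
#1 stroke at J1  (J1 flow already set via bond 0)
#2 stroke at J1  (1-jn J1 has f-setter on 0)

dp_I1/dt = E_Se1 - q_C1/5 - q_C2/5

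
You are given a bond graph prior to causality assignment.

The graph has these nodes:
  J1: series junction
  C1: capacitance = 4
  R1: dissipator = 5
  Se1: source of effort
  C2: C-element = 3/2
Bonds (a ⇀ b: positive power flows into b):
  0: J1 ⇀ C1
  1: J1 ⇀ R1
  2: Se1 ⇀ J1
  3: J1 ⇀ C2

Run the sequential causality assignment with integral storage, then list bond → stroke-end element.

β0 stroke at J1
β1 stroke at R1
β2 stroke at J1
β3 stroke at J1

#2 →J1  (Se1 fixes effort; stroke away)
#0 →J1  (C1 integral (e out))
#3 →J1  (C2: C, integral causality)
#1 →R1  (only one flow-in slot at J1)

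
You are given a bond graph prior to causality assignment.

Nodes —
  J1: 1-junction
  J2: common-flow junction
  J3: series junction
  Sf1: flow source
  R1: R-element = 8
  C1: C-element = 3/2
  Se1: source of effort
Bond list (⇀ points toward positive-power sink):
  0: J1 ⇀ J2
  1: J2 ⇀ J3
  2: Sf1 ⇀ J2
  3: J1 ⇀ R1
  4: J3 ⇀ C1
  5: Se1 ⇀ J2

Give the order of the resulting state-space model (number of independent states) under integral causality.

1  (C1 all integral)

#2 stroke→Sf1  (Sf1 fixes flow; stroke at Sf1)
#5 stroke→J2  (Se1 (Se) sets effort on bond)
#0 stroke→J2  (J2: bond 2 brought flow, rest push out)
#1 stroke→J2  (1-jn J2 has f-setter on 2)
#4 stroke→J3  (J3 flow already set via bond 1)
#3 stroke→J1  (common-f at J1 fixed by 0)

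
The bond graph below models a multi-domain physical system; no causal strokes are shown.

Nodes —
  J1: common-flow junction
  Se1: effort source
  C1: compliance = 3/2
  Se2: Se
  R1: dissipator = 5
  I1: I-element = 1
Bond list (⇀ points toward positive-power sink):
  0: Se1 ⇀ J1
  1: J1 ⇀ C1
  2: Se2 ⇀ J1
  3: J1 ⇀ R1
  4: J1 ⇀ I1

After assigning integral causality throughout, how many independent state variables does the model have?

2  (C1, I1 all integral)

β0 |J1  (Se1 (Se) sets effort on bond)
β2 |J1  (Se2: effort source, stroke at far end)
β1 |J1  (C1: C, integral causality)
β4 |I1  (prefer integral on I1)
β3 |J1  (J1: bond 4 brought flow, rest push out)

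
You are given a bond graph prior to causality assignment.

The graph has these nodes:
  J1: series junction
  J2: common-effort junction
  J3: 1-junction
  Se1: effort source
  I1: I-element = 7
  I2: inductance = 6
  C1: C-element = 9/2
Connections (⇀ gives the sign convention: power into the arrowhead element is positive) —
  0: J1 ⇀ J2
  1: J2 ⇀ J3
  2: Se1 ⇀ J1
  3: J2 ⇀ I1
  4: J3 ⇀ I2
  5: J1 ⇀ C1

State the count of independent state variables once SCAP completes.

b2 |J1  (Se1: effort source, stroke at far end)
b3 |I1  (I1 outputs flow p/I1)
b4 |I2  (I2: I, integral causality)
b1 |J3  (1-jn J3 has f-setter on 4)
b0 |J2  (J2 needs exactly one e-in)
b5 |J1  (1-jn J1 has f-setter on 0)

3  (C1, I1, I2 all integral)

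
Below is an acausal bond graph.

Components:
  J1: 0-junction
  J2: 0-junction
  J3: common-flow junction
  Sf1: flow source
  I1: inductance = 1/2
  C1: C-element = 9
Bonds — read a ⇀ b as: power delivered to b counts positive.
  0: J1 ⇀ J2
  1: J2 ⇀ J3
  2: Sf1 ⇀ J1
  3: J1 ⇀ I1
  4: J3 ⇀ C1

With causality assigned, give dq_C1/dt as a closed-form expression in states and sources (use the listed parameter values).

dq_C1/dt = F_Sf1 - 2*p_I1

b2 |Sf1  (source Sf1 imposes f)
b3 |I1  (I1: I, integral causality)
b0 |J1  (only one effort-in slot at J1)
b1 |J2  (closing 0-jn rule on J2)
b4 |J3  (1-jn J3 has f-setter on 1)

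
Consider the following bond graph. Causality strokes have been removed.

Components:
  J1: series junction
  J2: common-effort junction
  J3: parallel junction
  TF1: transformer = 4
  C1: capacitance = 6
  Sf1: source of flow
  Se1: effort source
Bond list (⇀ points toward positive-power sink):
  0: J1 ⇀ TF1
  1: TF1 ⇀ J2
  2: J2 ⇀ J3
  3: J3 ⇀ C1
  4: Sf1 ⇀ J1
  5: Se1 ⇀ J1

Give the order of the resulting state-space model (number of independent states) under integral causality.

1  (C1 all integral)

b4 stroke→Sf1  (source Sf1 imposes f)
b5 stroke→J1  (source Se1 imposes e)
b0 stroke→J1  (J1 flow already set via bond 4)
b1 stroke→TF1  (TF1 one-in-one-out from 0)
b2 stroke→J2  (closing 0-jn rule on J2)
b3 stroke→J3  (only one effort-in slot at J3)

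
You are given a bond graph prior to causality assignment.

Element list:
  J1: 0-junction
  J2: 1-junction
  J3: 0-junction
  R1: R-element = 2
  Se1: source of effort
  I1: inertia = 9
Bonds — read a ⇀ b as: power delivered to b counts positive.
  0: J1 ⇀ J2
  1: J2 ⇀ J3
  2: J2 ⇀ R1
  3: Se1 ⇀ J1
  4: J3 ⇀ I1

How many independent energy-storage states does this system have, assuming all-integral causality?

1  (I1 all integral)

b3 →J1  (source Se1 imposes e)
b0 →J2  (0-jn J1 has e-setter on 3)
b4 →I1  (I1 integral (f out))
b1 →J3  (only one effort-in slot at J3)
b2 →J2  (J2 flow already set via bond 1)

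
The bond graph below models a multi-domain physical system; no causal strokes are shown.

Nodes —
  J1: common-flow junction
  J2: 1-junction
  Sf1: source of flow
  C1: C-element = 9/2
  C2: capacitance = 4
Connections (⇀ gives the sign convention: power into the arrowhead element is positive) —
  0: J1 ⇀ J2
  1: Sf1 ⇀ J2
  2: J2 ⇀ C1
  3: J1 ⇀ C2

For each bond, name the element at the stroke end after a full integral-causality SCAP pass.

β1 stroke at Sf1  (Sf1 (Sf) sets flow on bond)
β0 stroke at J2  (J2 flow already set via bond 1)
β2 stroke at J2  (J2 flow already set via bond 1)
β3 stroke at J1  (J1 flow already set via bond 0)

bond 0 stroke→J2
bond 1 stroke→Sf1
bond 2 stroke→J2
bond 3 stroke→J1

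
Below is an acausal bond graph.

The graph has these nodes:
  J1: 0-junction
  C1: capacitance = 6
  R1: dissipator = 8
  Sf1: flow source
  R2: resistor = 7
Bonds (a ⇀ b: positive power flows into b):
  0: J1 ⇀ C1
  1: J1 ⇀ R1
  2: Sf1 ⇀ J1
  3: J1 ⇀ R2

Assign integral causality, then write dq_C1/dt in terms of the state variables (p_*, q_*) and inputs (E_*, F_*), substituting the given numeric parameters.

#2 stroke at Sf1  (source Sf1 imposes f)
#0 stroke at J1  (C1: C, integral causality)
#1 stroke at R1  (J1 effort already set via bond 0)
#3 stroke at R2  (common-e at J1 fixed by 0)

dq_C1/dt = F_Sf1 - 5*q_C1/112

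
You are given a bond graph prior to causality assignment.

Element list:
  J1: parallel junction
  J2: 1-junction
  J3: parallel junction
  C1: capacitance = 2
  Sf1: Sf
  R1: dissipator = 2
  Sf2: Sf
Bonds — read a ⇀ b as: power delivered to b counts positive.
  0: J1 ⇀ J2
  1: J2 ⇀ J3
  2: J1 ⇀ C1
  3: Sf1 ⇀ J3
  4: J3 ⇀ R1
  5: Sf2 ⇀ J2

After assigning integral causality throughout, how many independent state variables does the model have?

b3 |Sf1  (Sf1: flow source, stroke at near end)
b5 |Sf2  (Sf2 (Sf) sets flow on bond)
b0 |J2  (common-f at J2 fixed by 5)
b1 |J2  (1-jn J2 has f-setter on 5)
b4 |J3  (only one effort-in slot at J3)
b2 |J1  (J1 needs exactly one e-in)

1  (C1 all integral)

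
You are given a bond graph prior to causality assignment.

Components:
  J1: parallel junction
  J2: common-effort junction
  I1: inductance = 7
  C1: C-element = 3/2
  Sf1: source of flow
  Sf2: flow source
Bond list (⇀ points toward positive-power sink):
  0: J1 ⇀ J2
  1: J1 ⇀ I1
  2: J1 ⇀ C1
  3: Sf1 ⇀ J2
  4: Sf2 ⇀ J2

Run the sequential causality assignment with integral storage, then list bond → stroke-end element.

#3 →Sf1  (source Sf1 imposes f)
#4 →Sf2  (Sf2 fixes flow; stroke at Sf2)
#0 →J2  (J2 needs exactly one e-in)
#1 →I1  (I1 outputs flow p/I1)
#2 →J1  (closing 0-jn rule on J1)

bond 0 stroke→J2
bond 1 stroke→I1
bond 2 stroke→J1
bond 3 stroke→Sf1
bond 4 stroke→Sf2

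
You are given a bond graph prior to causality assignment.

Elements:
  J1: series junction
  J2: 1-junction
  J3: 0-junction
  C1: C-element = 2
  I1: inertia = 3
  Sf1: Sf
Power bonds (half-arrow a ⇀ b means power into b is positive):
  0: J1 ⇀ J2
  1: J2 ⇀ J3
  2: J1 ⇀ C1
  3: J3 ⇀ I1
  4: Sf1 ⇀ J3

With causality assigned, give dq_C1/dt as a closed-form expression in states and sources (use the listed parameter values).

β4 →Sf1  (Sf1 fixes flow; stroke at Sf1)
β2 →J1  (C1 outputs effort q/C1)
β0 →J2  (J1: last free bond brings flow in)
β1 →J3  (J2: last free bond brings flow in)
β3 →I1  (J3 effort already set via bond 1)

dq_C1/dt = -F_Sf1 + p_I1/3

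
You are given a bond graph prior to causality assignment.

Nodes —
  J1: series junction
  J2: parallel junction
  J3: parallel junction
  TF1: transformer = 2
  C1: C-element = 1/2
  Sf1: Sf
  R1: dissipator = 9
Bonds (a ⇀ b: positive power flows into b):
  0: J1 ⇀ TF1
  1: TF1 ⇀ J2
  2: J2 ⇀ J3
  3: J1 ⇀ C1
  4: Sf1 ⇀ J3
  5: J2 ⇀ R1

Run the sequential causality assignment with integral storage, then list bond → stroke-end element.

bond 4 →Sf1  (source Sf1 imposes f)
bond 2 →J3  (closing 0-jn rule on J3)
bond 3 →J1  (C1 integral (e out))
bond 0 →TF1  (J1: last free bond brings flow in)
bond 1 →J2  (TF1: transformer flips bond 0)
bond 5 →R1  (0-jn J2 has e-setter on 1)

bond 0 |TF1
bond 1 |J2
bond 2 |J3
bond 3 |J1
bond 4 |Sf1
bond 5 |R1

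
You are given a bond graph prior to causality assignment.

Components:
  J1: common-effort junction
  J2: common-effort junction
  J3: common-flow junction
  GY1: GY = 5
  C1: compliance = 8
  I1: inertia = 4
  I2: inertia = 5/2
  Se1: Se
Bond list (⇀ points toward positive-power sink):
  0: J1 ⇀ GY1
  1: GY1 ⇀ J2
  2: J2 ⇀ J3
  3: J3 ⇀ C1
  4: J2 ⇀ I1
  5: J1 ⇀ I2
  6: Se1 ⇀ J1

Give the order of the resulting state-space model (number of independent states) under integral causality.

3  (C1, I1, I2 all integral)

#6 |J1  (source Se1 imposes e)
#0 |GY1  (J1: bond 6 brought effort, rest push out)
#5 |I2  (0-jn J1 has e-setter on 6)
#1 |GY1  (GY1 both-in/both-out from 0)
#3 |J3  (C1: C, integral causality)
#2 |J2  (closing 1-jn rule on J3)
#4 |I1  (0-jn J2 has e-setter on 2)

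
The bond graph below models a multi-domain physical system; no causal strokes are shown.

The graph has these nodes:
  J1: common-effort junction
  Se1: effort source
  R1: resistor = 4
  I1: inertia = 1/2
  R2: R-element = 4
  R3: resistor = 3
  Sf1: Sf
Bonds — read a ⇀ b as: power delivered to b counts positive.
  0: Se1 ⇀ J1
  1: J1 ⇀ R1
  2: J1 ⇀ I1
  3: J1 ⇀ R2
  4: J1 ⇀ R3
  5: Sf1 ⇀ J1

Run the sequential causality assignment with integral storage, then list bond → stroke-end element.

b0 |J1
b1 |R1
b2 |I1
b3 |R2
b4 |R3
b5 |Sf1

#0 stroke→J1  (source Se1 imposes e)
#5 stroke→Sf1  (source Sf1 imposes f)
#1 stroke→R1  (0-jn J1 has e-setter on 0)
#2 stroke→I1  (J1: bond 0 brought effort, rest push out)
#3 stroke→R2  (0-jn J1 has e-setter on 0)
#4 stroke→R3  (J1: bond 0 brought effort, rest push out)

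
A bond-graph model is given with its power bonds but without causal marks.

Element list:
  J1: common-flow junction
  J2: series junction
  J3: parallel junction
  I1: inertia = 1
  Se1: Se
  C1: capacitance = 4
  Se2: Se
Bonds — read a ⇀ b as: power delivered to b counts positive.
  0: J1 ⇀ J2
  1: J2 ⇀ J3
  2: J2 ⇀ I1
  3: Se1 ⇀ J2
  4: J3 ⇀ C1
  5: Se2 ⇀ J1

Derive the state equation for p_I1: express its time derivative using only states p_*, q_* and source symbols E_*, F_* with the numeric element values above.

β3 stroke at J2  (Se1 fixes effort; stroke away)
β5 stroke at J1  (Se2 fixes effort; stroke away)
β0 stroke at J2  (closing 1-jn rule on J1)
β2 stroke at I1  (I1: I, integral causality)
β1 stroke at J2  (J2 flow already set via bond 2)
β4 stroke at J3  (only one effort-in slot at J3)

dp_I1/dt = E_Se1 + E_Se2 - q_C1/4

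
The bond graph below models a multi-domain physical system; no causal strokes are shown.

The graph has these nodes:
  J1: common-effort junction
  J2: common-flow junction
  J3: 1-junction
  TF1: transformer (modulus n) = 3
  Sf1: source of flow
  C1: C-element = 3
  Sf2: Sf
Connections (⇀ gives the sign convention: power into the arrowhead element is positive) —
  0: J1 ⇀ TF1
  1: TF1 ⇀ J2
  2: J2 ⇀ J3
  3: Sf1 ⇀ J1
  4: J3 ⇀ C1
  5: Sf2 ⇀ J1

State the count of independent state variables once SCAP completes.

#3 |Sf1  (source Sf1 imposes f)
#5 |Sf2  (Sf2: flow source, stroke at near end)
#0 |J1  (J1: last free bond brings effort in)
#1 |TF1  (TF TF1: opposite of bond 0)
#2 |J2  (J2 flow already set via bond 1)
#4 |J3  (common-f at J3 fixed by 2)

1  (C1 all integral)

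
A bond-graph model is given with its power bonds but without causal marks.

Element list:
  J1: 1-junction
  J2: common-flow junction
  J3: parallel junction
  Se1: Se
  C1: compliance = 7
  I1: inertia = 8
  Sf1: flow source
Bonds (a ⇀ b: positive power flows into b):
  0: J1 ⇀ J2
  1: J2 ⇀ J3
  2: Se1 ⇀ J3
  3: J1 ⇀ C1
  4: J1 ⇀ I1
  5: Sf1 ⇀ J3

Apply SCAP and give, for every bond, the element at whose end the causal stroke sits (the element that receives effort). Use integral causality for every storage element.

β0 stroke→J1
β1 stroke→J2
β2 stroke→J3
β3 stroke→J1
β4 stroke→I1
β5 stroke→Sf1

bond 2 stroke→J3  (Se1 fixes effort; stroke away)
bond 5 stroke→Sf1  (Sf1 fixes flow; stroke at Sf1)
bond 1 stroke→J2  (J3 effort already set via bond 2)
bond 0 stroke→J1  (closing 1-jn rule on J2)
bond 3 stroke→J1  (C1 integral (e out))
bond 4 stroke→I1  (J1: last free bond brings flow in)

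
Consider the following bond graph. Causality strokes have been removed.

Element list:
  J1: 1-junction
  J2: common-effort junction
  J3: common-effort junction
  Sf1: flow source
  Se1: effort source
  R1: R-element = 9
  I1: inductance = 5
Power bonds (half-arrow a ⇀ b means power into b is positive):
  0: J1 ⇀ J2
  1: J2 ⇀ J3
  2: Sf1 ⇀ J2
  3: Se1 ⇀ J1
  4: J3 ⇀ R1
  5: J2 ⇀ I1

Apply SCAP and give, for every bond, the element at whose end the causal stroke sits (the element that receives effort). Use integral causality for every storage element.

bond 2 |Sf1  (Sf1 fixes flow; stroke at Sf1)
bond 3 |J1  (source Se1 imposes e)
bond 0 |J2  (J1 needs exactly one f-in)
bond 1 |J3  (J2 effort already set via bond 0)
bond 5 |I1  (J2 effort already set via bond 0)
bond 4 |R1  (J3 effort already set via bond 1)

b0 stroke at J2
b1 stroke at J3
b2 stroke at Sf1
b3 stroke at J1
b4 stroke at R1
b5 stroke at I1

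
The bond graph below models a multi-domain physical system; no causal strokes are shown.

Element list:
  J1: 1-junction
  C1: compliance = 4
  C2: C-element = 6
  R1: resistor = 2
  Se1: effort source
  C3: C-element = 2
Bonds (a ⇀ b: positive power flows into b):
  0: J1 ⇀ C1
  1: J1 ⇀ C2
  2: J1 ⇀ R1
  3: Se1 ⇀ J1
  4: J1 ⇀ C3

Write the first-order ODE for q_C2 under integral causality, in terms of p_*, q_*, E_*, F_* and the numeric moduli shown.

bond 3 →J1  (Se1 fixes effort; stroke away)
bond 0 →J1  (C1 outputs effort q/C1)
bond 1 →J1  (prefer integral on C2)
bond 4 →J1  (C3 integral (e out))
bond 2 →R1  (only one flow-in slot at J1)

dq_C2/dt = E_Se1/2 - q_C1/8 - q_C2/12 - q_C3/4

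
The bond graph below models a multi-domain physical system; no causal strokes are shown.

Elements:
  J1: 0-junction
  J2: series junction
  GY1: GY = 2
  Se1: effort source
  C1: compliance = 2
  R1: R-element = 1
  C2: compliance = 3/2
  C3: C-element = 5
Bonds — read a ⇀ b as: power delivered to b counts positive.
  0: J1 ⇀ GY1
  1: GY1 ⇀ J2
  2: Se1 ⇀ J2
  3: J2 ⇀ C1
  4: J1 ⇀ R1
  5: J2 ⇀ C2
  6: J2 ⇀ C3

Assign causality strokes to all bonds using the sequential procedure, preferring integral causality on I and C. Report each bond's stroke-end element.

β0 stroke→GY1
β1 stroke→GY1
β2 stroke→J2
β3 stroke→J2
β4 stroke→J1
β5 stroke→J2
β6 stroke→J2

b2 stroke at J2  (Se1 (Se) sets effort on bond)
b3 stroke at J2  (C1: C, integral causality)
b5 stroke at J2  (C2: C, integral causality)
b6 stroke at J2  (C3: C, integral causality)
b1 stroke at GY1  (J2: last free bond brings flow in)
b0 stroke at GY1  (GY GY1: same side as bond 1)
b4 stroke at J1  (J1 needs exactly one e-in)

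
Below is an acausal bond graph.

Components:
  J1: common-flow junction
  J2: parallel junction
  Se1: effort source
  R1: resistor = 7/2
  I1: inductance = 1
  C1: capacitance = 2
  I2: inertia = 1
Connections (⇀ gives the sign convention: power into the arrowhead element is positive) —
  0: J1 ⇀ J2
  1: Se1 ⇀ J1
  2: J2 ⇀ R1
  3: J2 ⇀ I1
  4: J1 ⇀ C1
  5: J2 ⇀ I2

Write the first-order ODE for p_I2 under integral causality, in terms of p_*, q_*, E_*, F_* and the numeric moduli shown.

b1 stroke→J1  (source Se1 imposes e)
b3 stroke→I1  (I1: I, integral causality)
b4 stroke→J1  (C1: C, integral causality)
b0 stroke→J2  (J1: last free bond brings flow in)
b2 stroke→R1  (J2: bond 0 brought effort, rest push out)
b5 stroke→I2  (J2: bond 0 brought effort, rest push out)

dp_I2/dt = E_Se1 - q_C1/2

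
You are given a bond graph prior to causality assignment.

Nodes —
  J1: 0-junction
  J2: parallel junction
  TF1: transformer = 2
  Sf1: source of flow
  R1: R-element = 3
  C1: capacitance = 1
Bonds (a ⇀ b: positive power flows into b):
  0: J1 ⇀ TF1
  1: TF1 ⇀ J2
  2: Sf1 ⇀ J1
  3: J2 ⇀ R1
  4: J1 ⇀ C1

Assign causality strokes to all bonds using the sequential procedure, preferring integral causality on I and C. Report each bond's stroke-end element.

β2 →Sf1  (source Sf1 imposes f)
β4 →J1  (C1: C, integral causality)
β0 →TF1  (0-jn J1 has e-setter on 4)
β1 →J2  (TF TF1: opposite of bond 0)
β3 →R1  (common-e at J2 fixed by 1)

#0 stroke at TF1
#1 stroke at J2
#2 stroke at Sf1
#3 stroke at R1
#4 stroke at J1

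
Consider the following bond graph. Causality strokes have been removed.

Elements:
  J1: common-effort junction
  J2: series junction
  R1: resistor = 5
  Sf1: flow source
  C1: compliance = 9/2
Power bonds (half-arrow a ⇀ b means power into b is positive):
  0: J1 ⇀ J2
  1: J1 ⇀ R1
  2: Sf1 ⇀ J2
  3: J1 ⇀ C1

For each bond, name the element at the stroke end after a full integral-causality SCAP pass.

b0 →J2
b1 →R1
b2 →Sf1
b3 →J1

b2 stroke at Sf1  (Sf1: flow source, stroke at near end)
b0 stroke at J2  (J2 flow already set via bond 2)
b3 stroke at J1  (C1 integral (e out))
b1 stroke at R1  (common-e at J1 fixed by 3)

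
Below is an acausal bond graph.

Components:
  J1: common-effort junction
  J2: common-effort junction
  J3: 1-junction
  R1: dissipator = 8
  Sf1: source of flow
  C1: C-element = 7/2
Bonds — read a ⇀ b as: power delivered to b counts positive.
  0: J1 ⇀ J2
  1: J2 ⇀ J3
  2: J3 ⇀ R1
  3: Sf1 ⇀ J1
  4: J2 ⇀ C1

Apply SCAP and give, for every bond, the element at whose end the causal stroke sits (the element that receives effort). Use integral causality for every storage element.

b0 |J1
b1 |J3
b2 |R1
b3 |Sf1
b4 |J2

b3 |Sf1  (Sf1 (Sf) sets flow on bond)
b0 |J1  (closing 0-jn rule on J1)
b4 |J2  (prefer integral on C1)
b1 |J3  (J2 effort already set via bond 4)
b2 |R1  (J3 needs exactly one f-in)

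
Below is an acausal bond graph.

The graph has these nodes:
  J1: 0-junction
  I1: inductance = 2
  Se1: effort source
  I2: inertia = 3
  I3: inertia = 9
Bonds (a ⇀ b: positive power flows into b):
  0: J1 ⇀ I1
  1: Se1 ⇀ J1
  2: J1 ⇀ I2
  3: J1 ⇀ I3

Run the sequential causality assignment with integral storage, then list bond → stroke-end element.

#1 stroke at J1  (source Se1 imposes e)
#0 stroke at I1  (common-e at J1 fixed by 1)
#2 stroke at I2  (common-e at J1 fixed by 1)
#3 stroke at I3  (0-jn J1 has e-setter on 1)

#0 stroke→I1
#1 stroke→J1
#2 stroke→I2
#3 stroke→I3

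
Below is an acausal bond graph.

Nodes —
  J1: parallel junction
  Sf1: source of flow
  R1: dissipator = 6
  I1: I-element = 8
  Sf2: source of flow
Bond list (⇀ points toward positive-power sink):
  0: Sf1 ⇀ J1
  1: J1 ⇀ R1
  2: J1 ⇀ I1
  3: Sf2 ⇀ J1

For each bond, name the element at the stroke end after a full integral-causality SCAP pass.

bond 0 |Sf1
bond 1 |J1
bond 2 |I1
bond 3 |Sf2

b0 stroke at Sf1  (Sf1 fixes flow; stroke at Sf1)
b3 stroke at Sf2  (source Sf2 imposes f)
b2 stroke at I1  (I1: I, integral causality)
b1 stroke at J1  (only one effort-in slot at J1)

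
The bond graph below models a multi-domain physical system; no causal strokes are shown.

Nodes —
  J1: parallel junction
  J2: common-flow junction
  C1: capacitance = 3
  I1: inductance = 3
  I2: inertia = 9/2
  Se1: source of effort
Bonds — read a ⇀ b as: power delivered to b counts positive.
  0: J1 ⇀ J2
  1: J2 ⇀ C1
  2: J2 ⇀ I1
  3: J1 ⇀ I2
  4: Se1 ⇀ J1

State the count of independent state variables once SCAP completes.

β4 stroke→J1  (Se1 (Se) sets effort on bond)
β0 stroke→J2  (common-e at J1 fixed by 4)
β3 stroke→I2  (0-jn J1 has e-setter on 4)
β1 stroke→J2  (C1 integral (e out))
β2 stroke→I1  (closing 1-jn rule on J2)

3  (C1, I1, I2 all integral)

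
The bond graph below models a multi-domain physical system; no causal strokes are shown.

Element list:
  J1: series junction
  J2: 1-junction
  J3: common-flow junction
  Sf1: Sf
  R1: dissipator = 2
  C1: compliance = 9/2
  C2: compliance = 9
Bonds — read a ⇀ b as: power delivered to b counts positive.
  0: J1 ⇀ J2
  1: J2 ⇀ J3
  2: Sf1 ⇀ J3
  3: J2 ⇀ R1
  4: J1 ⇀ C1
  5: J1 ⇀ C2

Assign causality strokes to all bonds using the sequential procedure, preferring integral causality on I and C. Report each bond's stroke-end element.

#0 |J2
#1 |J3
#2 |Sf1
#3 |J2
#4 |J1
#5 |J1

β2 stroke at Sf1  (source Sf1 imposes f)
β1 stroke at J3  (J3 flow already set via bond 2)
β0 stroke at J2  (1-jn J2 has f-setter on 1)
β3 stroke at J2  (J2 flow already set via bond 1)
β4 stroke at J1  (J1: bond 0 brought flow, rest push out)
β5 stroke at J1  (J1: bond 0 brought flow, rest push out)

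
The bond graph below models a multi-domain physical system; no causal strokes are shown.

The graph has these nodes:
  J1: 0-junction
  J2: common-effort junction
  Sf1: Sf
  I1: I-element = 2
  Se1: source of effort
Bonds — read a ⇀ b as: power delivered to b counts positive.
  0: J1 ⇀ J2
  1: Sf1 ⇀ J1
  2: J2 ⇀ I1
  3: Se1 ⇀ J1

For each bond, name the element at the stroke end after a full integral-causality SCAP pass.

#0 stroke at J2
#1 stroke at Sf1
#2 stroke at I1
#3 stroke at J1

bond 1 stroke at Sf1  (Sf1: flow source, stroke at near end)
bond 3 stroke at J1  (source Se1 imposes e)
bond 0 stroke at J2  (J1: bond 3 brought effort, rest push out)
bond 2 stroke at I1  (common-e at J2 fixed by 0)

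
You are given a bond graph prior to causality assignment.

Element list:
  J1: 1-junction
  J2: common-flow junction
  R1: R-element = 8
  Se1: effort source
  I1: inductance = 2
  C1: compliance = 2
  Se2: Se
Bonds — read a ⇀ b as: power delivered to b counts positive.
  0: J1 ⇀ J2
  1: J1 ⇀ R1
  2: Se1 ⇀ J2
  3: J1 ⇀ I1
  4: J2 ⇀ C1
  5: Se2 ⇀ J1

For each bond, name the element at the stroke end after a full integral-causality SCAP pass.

bond 2 |J2  (Se1: effort source, stroke at far end)
bond 5 |J1  (source Se2 imposes e)
bond 3 |I1  (I1: I, integral causality)
bond 0 |J1  (J1 flow already set via bond 3)
bond 1 |J1  (J1: bond 3 brought flow, rest push out)
bond 4 |J2  (1-jn J2 has f-setter on 0)

β0 →J1
β1 →J1
β2 →J2
β3 →I1
β4 →J2
β5 →J1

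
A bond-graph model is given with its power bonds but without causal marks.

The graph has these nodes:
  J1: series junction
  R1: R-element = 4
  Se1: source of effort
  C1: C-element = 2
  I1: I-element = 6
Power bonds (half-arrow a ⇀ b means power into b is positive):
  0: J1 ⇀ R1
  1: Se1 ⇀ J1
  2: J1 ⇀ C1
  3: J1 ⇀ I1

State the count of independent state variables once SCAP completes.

2  (C1, I1 all integral)

β1 stroke→J1  (source Se1 imposes e)
β2 stroke→J1  (prefer integral on C1)
β3 stroke→I1  (I1 outputs flow p/I1)
β0 stroke→J1  (J1 flow already set via bond 3)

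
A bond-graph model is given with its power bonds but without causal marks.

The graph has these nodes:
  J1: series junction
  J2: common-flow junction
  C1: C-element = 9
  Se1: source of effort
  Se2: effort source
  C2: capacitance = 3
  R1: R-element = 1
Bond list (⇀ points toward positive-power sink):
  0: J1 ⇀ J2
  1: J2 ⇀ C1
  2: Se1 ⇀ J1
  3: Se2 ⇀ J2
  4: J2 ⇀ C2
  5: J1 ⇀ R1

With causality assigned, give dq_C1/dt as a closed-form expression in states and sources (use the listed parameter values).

#2 stroke at J1  (Se1: effort source, stroke at far end)
#3 stroke at J2  (source Se2 imposes e)
#1 stroke at J2  (C1 outputs effort q/C1)
#4 stroke at J2  (C2 outputs effort q/C2)
#0 stroke at J1  (J2 needs exactly one f-in)
#5 stroke at R1  (J1: last free bond brings flow in)

dq_C1/dt = E_Se1 + E_Se2 - q_C1/9 - q_C2/3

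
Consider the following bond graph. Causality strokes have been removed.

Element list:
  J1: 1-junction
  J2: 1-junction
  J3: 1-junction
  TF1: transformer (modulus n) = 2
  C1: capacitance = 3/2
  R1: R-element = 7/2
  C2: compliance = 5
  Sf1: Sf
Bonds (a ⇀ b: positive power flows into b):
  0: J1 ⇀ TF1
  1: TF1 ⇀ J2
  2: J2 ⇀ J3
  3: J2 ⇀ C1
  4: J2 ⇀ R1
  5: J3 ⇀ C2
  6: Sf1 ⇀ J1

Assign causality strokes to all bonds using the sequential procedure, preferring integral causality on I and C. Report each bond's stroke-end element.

β6 →Sf1  (Sf1 (Sf) sets flow on bond)
β0 →J1  (J1 flow already set via bond 6)
β1 →TF1  (TF1 one-in-one-out from 0)
β2 →J2  (common-f at J2 fixed by 1)
β3 →J2  (J2 flow already set via bond 1)
β4 →J2  (J2: bond 1 brought flow, rest push out)
β5 →J3  (J3: bond 2 brought flow, rest push out)

b0 |J1
b1 |TF1
b2 |J2
b3 |J2
b4 |J2
b5 |J3
b6 |Sf1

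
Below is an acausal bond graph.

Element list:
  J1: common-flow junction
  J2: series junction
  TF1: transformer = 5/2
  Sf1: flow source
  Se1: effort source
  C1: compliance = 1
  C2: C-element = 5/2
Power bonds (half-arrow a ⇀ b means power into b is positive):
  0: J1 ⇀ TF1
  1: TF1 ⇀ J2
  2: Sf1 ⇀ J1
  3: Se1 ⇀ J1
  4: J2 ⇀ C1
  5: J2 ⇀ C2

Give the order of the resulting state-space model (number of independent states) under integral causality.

β2 |Sf1  (source Sf1 imposes f)
β3 |J1  (Se1 (Se) sets effort on bond)
β0 |J1  (J1: bond 2 brought flow, rest push out)
β1 |TF1  (through TF1, causality passes straight; one stroke at TF1)
β4 |J2  (J2 flow already set via bond 1)
β5 |J2  (J2: bond 1 brought flow, rest push out)

2  (C1, C2 all integral)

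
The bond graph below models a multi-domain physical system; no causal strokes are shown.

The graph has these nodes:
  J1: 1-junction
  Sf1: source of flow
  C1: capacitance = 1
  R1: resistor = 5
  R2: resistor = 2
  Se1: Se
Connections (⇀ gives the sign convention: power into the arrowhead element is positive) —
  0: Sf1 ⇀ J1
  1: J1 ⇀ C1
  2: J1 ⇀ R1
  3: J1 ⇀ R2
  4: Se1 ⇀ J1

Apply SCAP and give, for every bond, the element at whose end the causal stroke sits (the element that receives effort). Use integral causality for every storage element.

β0 stroke at Sf1  (Sf1: flow source, stroke at near end)
β4 stroke at J1  (source Se1 imposes e)
β1 stroke at J1  (1-jn J1 has f-setter on 0)
β2 stroke at J1  (J1 flow already set via bond 0)
β3 stroke at J1  (J1 flow already set via bond 0)

β0 →Sf1
β1 →J1
β2 →J1
β3 →J1
β4 →J1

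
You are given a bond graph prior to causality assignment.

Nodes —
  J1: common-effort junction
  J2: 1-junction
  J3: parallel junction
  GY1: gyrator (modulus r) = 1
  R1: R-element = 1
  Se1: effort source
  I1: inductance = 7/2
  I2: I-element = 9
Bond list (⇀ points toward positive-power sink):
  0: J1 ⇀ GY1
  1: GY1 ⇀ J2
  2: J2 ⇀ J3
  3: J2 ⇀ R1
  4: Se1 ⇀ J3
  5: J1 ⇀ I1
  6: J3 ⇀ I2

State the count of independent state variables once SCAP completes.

2  (I1, I2 all integral)

#4 stroke at J3  (Se1 (Se) sets effort on bond)
#2 stroke at J2  (common-e at J3 fixed by 4)
#6 stroke at I2  (common-e at J3 fixed by 4)
#5 stroke at I1  (prefer integral on I1)
#0 stroke at J1  (only one effort-in slot at J1)
#1 stroke at J2  (GY1 both-in/both-out from 0)
#3 stroke at R1  (J2: last free bond brings flow in)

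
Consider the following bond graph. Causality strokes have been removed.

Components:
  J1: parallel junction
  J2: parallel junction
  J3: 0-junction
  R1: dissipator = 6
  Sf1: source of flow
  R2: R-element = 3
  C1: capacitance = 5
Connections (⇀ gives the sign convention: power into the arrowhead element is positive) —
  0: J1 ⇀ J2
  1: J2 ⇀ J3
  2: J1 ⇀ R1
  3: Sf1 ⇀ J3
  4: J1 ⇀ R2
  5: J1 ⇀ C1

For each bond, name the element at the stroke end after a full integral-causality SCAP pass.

#0 stroke→J2
#1 stroke→J3
#2 stroke→R1
#3 stroke→Sf1
#4 stroke→R2
#5 stroke→J1

#3 |Sf1  (Sf1 fixes flow; stroke at Sf1)
#1 |J3  (J3: last free bond brings effort in)
#0 |J2  (only one effort-in slot at J2)
#5 |J1  (C1 outputs effort q/C1)
#2 |R1  (J1 effort already set via bond 5)
#4 |R2  (J1: bond 5 brought effort, rest push out)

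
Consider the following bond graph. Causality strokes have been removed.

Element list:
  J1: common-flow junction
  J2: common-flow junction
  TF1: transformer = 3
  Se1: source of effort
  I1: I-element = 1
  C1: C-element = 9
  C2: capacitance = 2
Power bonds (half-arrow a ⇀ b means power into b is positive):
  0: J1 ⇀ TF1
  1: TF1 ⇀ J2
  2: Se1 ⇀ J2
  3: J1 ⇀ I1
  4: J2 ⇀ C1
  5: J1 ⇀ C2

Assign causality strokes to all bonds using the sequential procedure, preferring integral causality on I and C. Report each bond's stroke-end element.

#2 →J2  (Se1 fixes effort; stroke away)
#3 →I1  (I1 integral (f out))
#0 →J1  (1-jn J1 has f-setter on 3)
#5 →J1  (J1: bond 3 brought flow, rest push out)
#1 →TF1  (through TF1, causality passes straight; one stroke at TF1)
#4 →J2  (common-f at J2 fixed by 1)

bond 0 |J1
bond 1 |TF1
bond 2 |J2
bond 3 |I1
bond 4 |J2
bond 5 |J1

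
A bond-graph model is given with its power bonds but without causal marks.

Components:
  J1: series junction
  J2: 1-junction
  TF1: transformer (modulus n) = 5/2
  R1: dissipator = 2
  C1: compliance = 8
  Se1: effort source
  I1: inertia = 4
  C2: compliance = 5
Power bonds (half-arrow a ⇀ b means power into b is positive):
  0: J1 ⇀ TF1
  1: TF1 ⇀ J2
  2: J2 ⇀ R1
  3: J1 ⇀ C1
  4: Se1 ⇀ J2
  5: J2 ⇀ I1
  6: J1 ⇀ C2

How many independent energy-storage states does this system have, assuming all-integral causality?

3  (C1, C2, I1 all integral)

b4 stroke→J2  (source Se1 imposes e)
b3 stroke→J1  (C1: C, integral causality)
b5 stroke→I1  (I1: I, integral causality)
b1 stroke→J2  (J2 flow already set via bond 5)
b2 stroke→J2  (J2 flow already set via bond 5)
b0 stroke→TF1  (through TF1, causality passes straight; one stroke at TF1)
b6 stroke→J1  (1-jn J1 has f-setter on 0)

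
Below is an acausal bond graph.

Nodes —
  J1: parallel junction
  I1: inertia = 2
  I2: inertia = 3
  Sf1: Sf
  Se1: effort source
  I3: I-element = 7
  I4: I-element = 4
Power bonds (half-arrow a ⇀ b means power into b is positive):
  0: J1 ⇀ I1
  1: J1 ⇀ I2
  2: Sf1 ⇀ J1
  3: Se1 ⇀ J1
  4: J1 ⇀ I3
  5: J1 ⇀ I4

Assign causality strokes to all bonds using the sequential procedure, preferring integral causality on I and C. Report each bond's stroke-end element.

bond 2 stroke at Sf1  (source Sf1 imposes f)
bond 3 stroke at J1  (Se1: effort source, stroke at far end)
bond 0 stroke at I1  (J1: bond 3 brought effort, rest push out)
bond 1 stroke at I2  (0-jn J1 has e-setter on 3)
bond 4 stroke at I3  (common-e at J1 fixed by 3)
bond 5 stroke at I4  (J1: bond 3 brought effort, rest push out)

b0 →I1
b1 →I2
b2 →Sf1
b3 →J1
b4 →I3
b5 →I4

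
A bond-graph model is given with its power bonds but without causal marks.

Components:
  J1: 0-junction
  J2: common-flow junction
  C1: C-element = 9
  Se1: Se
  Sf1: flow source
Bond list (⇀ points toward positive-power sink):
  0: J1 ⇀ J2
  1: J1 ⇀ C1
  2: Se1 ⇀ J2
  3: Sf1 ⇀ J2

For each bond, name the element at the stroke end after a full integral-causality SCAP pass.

bond 0 |J2
bond 1 |J1
bond 2 |J2
bond 3 |Sf1

b2 stroke→J2  (Se1: effort source, stroke at far end)
b3 stroke→Sf1  (Sf1: flow source, stroke at near end)
b0 stroke→J2  (1-jn J2 has f-setter on 3)
b1 stroke→J1  (J1 needs exactly one e-in)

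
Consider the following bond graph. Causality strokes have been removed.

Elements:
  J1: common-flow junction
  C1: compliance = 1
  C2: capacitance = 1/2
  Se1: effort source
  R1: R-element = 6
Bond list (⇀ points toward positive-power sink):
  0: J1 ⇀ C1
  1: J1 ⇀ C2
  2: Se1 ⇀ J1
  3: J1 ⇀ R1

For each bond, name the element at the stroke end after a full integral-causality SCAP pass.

#0 →J1
#1 →J1
#2 →J1
#3 →R1

bond 2 stroke→J1  (Se1 fixes effort; stroke away)
bond 0 stroke→J1  (C1 integral (e out))
bond 1 stroke→J1  (C2 outputs effort q/C2)
bond 3 stroke→R1  (only one flow-in slot at J1)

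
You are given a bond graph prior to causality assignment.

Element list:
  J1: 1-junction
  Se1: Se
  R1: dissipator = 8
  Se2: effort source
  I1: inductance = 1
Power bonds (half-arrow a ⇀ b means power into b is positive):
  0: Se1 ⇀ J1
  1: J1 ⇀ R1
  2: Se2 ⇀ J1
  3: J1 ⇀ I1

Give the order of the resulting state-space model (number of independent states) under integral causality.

bond 0 stroke→J1  (Se1 (Se) sets effort on bond)
bond 2 stroke→J1  (Se2: effort source, stroke at far end)
bond 3 stroke→I1  (I1 integral (f out))
bond 1 stroke→J1  (J1 flow already set via bond 3)

1  (I1 all integral)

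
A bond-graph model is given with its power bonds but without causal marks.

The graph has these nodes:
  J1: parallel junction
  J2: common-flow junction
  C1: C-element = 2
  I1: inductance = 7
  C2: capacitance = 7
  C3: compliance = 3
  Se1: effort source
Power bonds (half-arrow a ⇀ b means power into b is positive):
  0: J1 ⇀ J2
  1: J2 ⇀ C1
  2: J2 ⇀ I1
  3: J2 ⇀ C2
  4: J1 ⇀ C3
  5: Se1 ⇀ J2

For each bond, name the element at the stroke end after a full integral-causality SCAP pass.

#0 →J2
#1 →J2
#2 →I1
#3 →J2
#4 →J1
#5 →J2

bond 5 stroke at J2  (Se1 fixes effort; stroke away)
bond 1 stroke at J2  (C1 integral (e out))
bond 2 stroke at I1  (I1 integral (f out))
bond 0 stroke at J2  (J2 flow already set via bond 2)
bond 3 stroke at J2  (common-f at J2 fixed by 2)
bond 4 stroke at J1  (J1 needs exactly one e-in)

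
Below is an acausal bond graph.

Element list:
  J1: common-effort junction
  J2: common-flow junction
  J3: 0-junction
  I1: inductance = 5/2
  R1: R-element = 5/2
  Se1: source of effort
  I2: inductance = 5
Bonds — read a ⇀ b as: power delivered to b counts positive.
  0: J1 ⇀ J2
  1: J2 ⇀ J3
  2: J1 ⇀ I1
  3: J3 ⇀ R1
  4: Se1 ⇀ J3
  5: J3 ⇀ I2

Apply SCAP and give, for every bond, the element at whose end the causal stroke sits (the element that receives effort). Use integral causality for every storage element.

bond 4 stroke at J3  (Se1 fixes effort; stroke away)
bond 1 stroke at J2  (common-e at J3 fixed by 4)
bond 3 stroke at R1  (J3 effort already set via bond 4)
bond 5 stroke at I2  (J3 effort already set via bond 4)
bond 0 stroke at J1  (J2: last free bond brings flow in)
bond 2 stroke at I1  (J1 effort already set via bond 0)

β0 |J1
β1 |J2
β2 |I1
β3 |R1
β4 |J3
β5 |I2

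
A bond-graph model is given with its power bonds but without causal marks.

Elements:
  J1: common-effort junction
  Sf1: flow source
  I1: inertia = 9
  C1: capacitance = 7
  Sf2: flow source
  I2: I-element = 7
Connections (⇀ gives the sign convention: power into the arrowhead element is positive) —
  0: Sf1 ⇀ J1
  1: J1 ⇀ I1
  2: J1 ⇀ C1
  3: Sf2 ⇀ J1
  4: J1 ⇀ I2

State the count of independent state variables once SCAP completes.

3  (C1, I1, I2 all integral)

bond 0 |Sf1  (Sf1 (Sf) sets flow on bond)
bond 3 |Sf2  (Sf2 fixes flow; stroke at Sf2)
bond 1 |I1  (I1: I, integral causality)
bond 2 |J1  (C1 integral (e out))
bond 4 |I2  (0-jn J1 has e-setter on 2)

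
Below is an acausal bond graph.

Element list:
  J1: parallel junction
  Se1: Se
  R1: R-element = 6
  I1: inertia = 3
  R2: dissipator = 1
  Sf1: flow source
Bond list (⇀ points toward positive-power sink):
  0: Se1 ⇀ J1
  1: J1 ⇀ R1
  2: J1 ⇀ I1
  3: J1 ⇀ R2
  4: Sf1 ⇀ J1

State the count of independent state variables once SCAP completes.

#0 stroke at J1  (Se1: effort source, stroke at far end)
#4 stroke at Sf1  (Sf1: flow source, stroke at near end)
#1 stroke at R1  (J1 effort already set via bond 0)
#2 stroke at I1  (common-e at J1 fixed by 0)
#3 stroke at R2  (common-e at J1 fixed by 0)

1  (I1 all integral)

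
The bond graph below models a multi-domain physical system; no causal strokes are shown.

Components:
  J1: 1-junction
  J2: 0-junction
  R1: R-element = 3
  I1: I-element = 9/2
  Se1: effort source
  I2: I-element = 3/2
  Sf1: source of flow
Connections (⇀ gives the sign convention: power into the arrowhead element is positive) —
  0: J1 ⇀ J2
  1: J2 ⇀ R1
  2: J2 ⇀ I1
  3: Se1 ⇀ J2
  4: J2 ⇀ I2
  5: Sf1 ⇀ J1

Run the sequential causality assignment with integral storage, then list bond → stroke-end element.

#0 stroke at J1
#1 stroke at R1
#2 stroke at I1
#3 stroke at J2
#4 stroke at I2
#5 stroke at Sf1

#3 |J2  (source Se1 imposes e)
#5 |Sf1  (source Sf1 imposes f)
#0 |J1  (J1 flow already set via bond 5)
#1 |R1  (J2: bond 3 brought effort, rest push out)
#2 |I1  (common-e at J2 fixed by 3)
#4 |I2  (common-e at J2 fixed by 3)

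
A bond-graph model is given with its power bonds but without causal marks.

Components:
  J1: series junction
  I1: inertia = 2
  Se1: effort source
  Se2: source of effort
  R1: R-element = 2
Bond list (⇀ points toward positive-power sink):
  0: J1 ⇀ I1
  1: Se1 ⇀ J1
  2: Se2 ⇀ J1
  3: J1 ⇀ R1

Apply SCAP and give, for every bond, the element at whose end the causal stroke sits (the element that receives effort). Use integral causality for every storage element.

b1 stroke→J1  (Se1 fixes effort; stroke away)
b2 stroke→J1  (source Se2 imposes e)
b0 stroke→I1  (I1: I, integral causality)
b3 stroke→J1  (common-f at J1 fixed by 0)

b0 |I1
b1 |J1
b2 |J1
b3 |J1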